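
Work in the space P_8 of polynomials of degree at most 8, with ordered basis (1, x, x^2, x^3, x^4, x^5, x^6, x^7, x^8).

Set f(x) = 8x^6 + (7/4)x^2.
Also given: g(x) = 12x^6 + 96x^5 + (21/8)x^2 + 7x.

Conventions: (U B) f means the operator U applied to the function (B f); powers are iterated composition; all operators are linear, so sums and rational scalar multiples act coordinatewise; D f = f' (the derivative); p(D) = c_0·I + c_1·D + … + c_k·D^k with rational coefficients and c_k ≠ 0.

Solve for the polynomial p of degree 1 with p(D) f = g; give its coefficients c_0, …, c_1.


c_0 = 3/2, c_1 = 2

D^0 f = 8x^6 + (7/4)x^2
D^1 f = 48x^5 + (7/2)x
matching coefficients of g against c_0 f + c_1 Df + … from the top degree down determines the c_i
solution: c_0 = 3/2, c_1 = 2


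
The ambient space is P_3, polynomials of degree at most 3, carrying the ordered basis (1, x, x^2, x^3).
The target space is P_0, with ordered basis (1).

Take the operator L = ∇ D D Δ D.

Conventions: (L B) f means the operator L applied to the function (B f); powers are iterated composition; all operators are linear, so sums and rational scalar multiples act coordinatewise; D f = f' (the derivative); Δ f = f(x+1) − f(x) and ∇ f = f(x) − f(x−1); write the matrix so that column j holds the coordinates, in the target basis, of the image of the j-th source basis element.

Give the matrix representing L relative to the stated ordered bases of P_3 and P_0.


the matrix is [[0, 0, 0, 0]] (rows listed top to bottom)

image of 1: 0
image of x: 0
image of x^2: 0
image of x^3: 0
each image's coordinates form column j of the matrix


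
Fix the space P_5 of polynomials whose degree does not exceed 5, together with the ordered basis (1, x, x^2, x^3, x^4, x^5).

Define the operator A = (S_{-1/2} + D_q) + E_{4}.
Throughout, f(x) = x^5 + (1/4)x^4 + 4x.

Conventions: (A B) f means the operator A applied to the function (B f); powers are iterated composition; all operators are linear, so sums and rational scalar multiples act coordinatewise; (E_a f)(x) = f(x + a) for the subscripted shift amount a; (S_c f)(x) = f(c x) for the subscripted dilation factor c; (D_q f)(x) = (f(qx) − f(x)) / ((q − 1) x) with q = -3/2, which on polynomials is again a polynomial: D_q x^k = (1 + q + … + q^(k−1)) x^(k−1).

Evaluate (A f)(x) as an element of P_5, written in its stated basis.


g(x) = (31/32)x^5 + (1517/64)x^4 + (5235/32)x^3 + 664x^2 + 1346x + 1108

S_{-1/2} f = -(1/32)x^5 + (1/64)x^4 - 2x
D_q f = (55/16)x^4 - (13/32)x^3 + 4
(S_{-1/2} + D_q) f = -(1/32)x^5 + (221/64)x^4 - (13/32)x^3 - 2x + 4
E_{4} f = x^5 + (81/4)x^4 + 164x^3 + 664x^2 + 1348x + 1104
((S_{-1/2} + D_q) + E_{4}) f = (31/32)x^5 + (1517/64)x^4 + (5235/32)x^3 + 664x^2 + 1346x + 1108


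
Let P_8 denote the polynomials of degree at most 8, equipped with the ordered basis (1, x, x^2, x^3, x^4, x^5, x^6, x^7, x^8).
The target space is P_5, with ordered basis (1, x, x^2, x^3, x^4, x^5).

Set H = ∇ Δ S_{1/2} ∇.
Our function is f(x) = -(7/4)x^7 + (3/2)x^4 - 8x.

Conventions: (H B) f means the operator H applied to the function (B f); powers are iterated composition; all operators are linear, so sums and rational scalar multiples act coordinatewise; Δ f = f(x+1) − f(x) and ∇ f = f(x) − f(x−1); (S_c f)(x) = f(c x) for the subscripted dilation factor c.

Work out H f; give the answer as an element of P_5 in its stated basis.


∇ f = -(49/4)x^6 + (147/4)x^5 - (245/4)x^4 + (269/4)x^3 - (183/4)x^2 + (73/4)x - 45/4
S_{1/2} ∇ f = -(49/256)x^6 + (147/128)x^5 - (245/64)x^4 + (269/32)x^3 - (183/16)x^2 + (73/8)x - 45/4
Δ S_{1/2} ∇ f = -(147/128)x^5 + (735/256)x^4 - (245/32)x^3 + (2781/256)x^2 - (67/8)x + 825/256
∇ (Δ S_{1/2} ∇) f = -(735/128)x^4 + (735/32)x^3 - (6615/128)x^2 + (3963/64)x - 3957/128

g(x) = -(735/128)x^4 + (735/32)x^3 - (6615/128)x^2 + (3963/64)x - 3957/128


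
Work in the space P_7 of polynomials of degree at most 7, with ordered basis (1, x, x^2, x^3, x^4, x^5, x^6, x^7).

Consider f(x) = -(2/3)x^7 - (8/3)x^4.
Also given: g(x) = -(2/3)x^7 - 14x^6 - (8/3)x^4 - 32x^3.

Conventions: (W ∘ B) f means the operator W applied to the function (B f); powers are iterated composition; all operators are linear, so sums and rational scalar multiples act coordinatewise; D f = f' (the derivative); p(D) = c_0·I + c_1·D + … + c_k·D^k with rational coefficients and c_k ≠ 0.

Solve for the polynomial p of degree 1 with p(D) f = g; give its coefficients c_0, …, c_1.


c_0 = 1, c_1 = 3

D^0 f = -(2/3)x^7 - (8/3)x^4
D^1 f = -(14/3)x^6 - (32/3)x^3
matching coefficients of g against c_0 f + c_1 Df + … from the top degree down determines the c_i
solution: c_0 = 1, c_1 = 3


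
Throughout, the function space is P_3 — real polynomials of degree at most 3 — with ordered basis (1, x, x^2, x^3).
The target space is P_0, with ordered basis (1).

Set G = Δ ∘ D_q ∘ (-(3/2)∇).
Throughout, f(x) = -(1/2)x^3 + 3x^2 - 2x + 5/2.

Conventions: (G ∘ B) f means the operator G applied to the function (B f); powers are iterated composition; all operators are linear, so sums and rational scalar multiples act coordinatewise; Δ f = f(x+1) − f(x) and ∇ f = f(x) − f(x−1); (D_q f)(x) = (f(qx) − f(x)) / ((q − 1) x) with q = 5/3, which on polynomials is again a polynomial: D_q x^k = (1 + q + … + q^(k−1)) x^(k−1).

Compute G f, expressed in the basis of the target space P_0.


∇ f = -(3/2)x^2 + (15/2)x - 11/2
(-(3/2)∇) f = (9/4)x^2 - (45/4)x + 33/4
D_q (-(3/2)∇) f = 6x - 45/4
Δ D_q (-(3/2)∇) f = 6

the result is g(x) = 6


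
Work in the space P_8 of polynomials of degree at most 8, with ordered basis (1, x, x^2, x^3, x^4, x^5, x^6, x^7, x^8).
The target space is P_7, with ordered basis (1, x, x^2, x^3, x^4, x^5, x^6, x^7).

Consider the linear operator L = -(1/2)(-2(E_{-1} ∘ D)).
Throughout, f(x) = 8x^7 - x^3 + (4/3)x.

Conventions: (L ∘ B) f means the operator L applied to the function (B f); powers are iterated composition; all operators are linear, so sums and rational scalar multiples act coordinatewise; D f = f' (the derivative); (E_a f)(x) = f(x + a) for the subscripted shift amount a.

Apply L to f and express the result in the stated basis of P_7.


D f = 56x^6 - 3x^2 + 4/3
E_{-1} D f = 56x^6 - 336x^5 + 840x^4 - 1120x^3 + 837x^2 - 330x + 163/3
(-2(E_{-1} ∘ D)) f = -112x^6 + 672x^5 - 1680x^4 + 2240x^3 - 1674x^2 + 660x - 326/3
(-(1/2)(-2(E_{-1} ∘ D))) f = 56x^6 - 336x^5 + 840x^4 - 1120x^3 + 837x^2 - 330x + 163/3

the image equals g(x) = 56x^6 - 336x^5 + 840x^4 - 1120x^3 + 837x^2 - 330x + 163/3


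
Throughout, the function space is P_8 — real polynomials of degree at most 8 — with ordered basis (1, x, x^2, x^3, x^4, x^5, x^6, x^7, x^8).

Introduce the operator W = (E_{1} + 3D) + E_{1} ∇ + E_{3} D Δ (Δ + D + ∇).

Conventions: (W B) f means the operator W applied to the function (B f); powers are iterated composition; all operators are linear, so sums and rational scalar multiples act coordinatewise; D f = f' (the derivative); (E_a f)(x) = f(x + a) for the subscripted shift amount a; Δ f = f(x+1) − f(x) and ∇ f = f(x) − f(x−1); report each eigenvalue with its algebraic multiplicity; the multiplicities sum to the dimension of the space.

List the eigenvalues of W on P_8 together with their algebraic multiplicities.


λ = 1 (multiplicity 9)

image of 1: 1
image of x: x + 5
image of x^2: x^2 + 10x + 2
image of x^3: x^3 + 15x^2 + 6x + 20
image of x^4: x^4 + 20x^3 + 12x^2 + 80x + 254
image of x^5: x^5 + 25x^4 + 20x^3 + 200x^2 + 1270x + 2262
image of x^6: x^6 + 30x^5 + 30x^4 + 400x^3 + 3810x^2 + 13572x + 16592
image of x^7: x^7 + 35x^6 + 42x^5 + 700x^4 + 8890x^3 + 47502x^2 + 116144x + 108852
image of x^8: x^8 + 40x^7 + 56x^6 + 1120x^5 + 17780x^4 + 126672x^3 + 464576x^2 + 870816x + 666010
the matrix is upper triangular; its diagonal is (1, 1, 1, 1, 1, 1, 1, 1, 1)
for a triangular matrix the eigenvalues are the diagonal entries, with algebraic multiplicity their repetition count


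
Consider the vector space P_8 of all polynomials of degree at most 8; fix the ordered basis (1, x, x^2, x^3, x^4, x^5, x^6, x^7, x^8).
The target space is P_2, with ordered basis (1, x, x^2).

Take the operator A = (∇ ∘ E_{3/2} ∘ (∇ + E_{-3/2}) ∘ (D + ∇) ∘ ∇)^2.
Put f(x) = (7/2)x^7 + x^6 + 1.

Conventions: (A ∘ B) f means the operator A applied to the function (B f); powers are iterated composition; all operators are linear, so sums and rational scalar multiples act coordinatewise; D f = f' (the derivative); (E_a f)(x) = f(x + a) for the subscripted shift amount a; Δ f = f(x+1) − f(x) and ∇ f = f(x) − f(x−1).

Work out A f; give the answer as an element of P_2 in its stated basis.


g(x) = 70560x - 32400

∇ f = (49/2)x^6 - (135/2)x^5 + (215/2)x^4 - (205/2)x^3 + (117/2)x^2 - (37/2)x + 5/2
D ∇ f = 147x^5 - (675/2)x^4 + 430x^3 - (615/2)x^2 + 117x - 37/2
∇ ∇ f = 147x^5 - 705x^4 + 1595x^3 - 1995x^2 + 1339x - 379
(D + ∇) ∇ f = 294x^5 - (2085/2)x^4 + 2025x^3 - (4605/2)x^2 + 1456x - 795/2
∇ (D + ∇) ∇ f = 1470x^4 - 7110x^3 + 15270x^2 - 16320x + 7120
E_{-3/2} (D + ∇) ∇ f = 294x^5 - (6495/2)x^4 + 14895x^3 - (141645/4)x^2 + (348383/8)x - 707415/32
(∇ + E_{-3/2}) (D + ∇) ∇ f = 294x^5 - (3555/2)x^4 + 7785x^3 - (80565/4)x^2 + (217823/8)x - 479575/32
E_{3/2} (∇ + E_{-3/2}) (D + ∇) ∇ f = 294x^5 + (855/2)x^4 + 3735x^3 + (1635/2)x^2 + (5597/2)x + 365/8
∇ E_{3/2} (∇ + E_{-3/2}) (D + ∇) ∇ f = 1470x^4 - 1230x^3 + 11580x^2 - 9330x + 11165/2
∇ (∇ ∘ E_{3/2} ∘ (∇ + E_{-3/2}) ∘ (D + ∇) ∘ ∇) f = 5880x^3 - 12510x^2 + 32730x - 23610
D ∇ (∇ ∘ E_{3/2} ∘ (∇ + E_{-3/2}) ∘ (D + ∇) ∘ ∇) f = 17640x^2 - 25020x + 32730
∇ ∇ (∇ ∘ E_{3/2} ∘ (∇ + E_{-3/2}) ∘ (D + ∇) ∘ ∇) f = 17640x^2 - 42660x + 51120
(D + ∇) ∇ (∇ ∘ E_{3/2} ∘ (∇ + E_{-3/2}) ∘ (D + ∇) ∘ ∇) f = 35280x^2 - 67680x + 83850
∇ (D + ∇) ∇ (∇ ∘ E_{3/2} ∘ (∇ + E_{-3/2}) ∘ (D + ∇) ∘ ∇) f = 70560x - 102960
E_{-3/2} (D + ∇) ∇ (∇ ∘ E_{3/2} ∘ (∇ + E_{-3/2}) ∘ (D + ∇) ∘ ∇) f = 35280x^2 - 173520x + 264750
(∇ + E_{-3/2}) (D + ∇) ∇ (∇ ∘ E_{3/2} ∘ (∇ + E_{-3/2}) ∘ (D + ∇) ∘ ∇) f = 35280x^2 - 102960x + 161790
E_{3/2} (∇ + E_{-3/2}) (D + ∇) ∇ (∇ ∘ E_{3/2} ∘ (∇ + E_{-3/2}) ∘ (D + ∇) ∘ ∇) f = 35280x^2 + 2880x + 86730
∇ E_{3/2} (∇ + E_{-3/2}) (D + ∇) ∇ (∇ ∘ E_{3/2} ∘ (∇ + E_{-3/2}) ∘ (D + ∇) ∘ ∇) f = 70560x - 32400


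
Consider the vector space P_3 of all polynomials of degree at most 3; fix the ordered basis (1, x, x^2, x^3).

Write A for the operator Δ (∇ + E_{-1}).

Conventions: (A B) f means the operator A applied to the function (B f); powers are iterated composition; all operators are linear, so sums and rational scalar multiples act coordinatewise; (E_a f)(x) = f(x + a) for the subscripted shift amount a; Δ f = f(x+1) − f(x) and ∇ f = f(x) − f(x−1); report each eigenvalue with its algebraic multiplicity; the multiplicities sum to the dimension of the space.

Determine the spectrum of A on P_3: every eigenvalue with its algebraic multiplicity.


image of 1: 0
image of x: 1
image of x^2: 2x + 1
image of x^3: 3x^2 + 3x + 1
the matrix is upper triangular; its diagonal is (0, 0, 0, 0)
for a triangular matrix the eigenvalues are the diagonal entries, with algebraic multiplicity their repetition count

λ = 0 (multiplicity 4)


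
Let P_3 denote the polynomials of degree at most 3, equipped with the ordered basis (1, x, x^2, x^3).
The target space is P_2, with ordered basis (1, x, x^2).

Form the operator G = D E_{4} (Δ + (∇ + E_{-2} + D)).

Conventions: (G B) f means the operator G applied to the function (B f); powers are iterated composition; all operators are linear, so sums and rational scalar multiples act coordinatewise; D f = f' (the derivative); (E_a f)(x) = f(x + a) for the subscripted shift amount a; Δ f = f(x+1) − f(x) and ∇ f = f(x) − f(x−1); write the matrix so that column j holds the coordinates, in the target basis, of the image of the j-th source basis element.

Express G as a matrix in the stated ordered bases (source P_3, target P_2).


image of 1: 0
image of x: 1
image of x^2: 2x + 10
image of x^3: 3x^2 + 30x + 84
each image's coordinates form column j of the matrix

the matrix is [[0, 1, 10, 84]; [0, 0, 2, 30]; [0, 0, 0, 3]] (rows listed top to bottom)


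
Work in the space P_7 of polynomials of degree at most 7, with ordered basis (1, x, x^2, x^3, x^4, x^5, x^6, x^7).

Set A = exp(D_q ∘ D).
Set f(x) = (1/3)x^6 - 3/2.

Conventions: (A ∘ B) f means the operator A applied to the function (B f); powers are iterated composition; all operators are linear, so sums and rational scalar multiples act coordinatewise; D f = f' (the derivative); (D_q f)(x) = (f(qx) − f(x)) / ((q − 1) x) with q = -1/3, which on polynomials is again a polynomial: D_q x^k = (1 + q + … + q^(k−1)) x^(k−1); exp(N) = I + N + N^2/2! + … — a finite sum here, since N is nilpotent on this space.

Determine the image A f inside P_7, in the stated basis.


the image equals g(x) = (1/3)x^6 + (122/81)x^4 + (1708/729)x^2 + 271/4374

order-1 term: (122/81)x^4
order-2 term: (1708/729)x^2
order-3 term: 3416/2187
the series for exp(D_q ∘ D) f terminates at order 3
exp(D_q ∘ D) f = (1/3)x^6 + (122/81)x^4 + (1708/729)x^2 + 271/4374


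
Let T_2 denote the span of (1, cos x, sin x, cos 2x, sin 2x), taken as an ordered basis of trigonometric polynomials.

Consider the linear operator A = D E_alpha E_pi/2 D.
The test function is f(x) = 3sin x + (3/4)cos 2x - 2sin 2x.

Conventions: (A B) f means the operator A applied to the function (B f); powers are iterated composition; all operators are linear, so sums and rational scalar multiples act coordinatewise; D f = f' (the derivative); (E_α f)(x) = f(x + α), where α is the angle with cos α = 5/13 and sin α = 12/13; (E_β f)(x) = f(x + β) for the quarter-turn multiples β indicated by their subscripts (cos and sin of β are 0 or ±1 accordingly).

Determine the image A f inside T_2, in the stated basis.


D f = 3cos x - 4cos 2x - (3/2)sin 2x
E_pi/2 D f = -3sin x + 4cos 2x + (3/2)sin 2x
E_alpha (E_pi/2 D) f = -(36/13)cos x - (15/13)sin x - (296/169)cos 2x - (1317/338)sin 2x
D E_alpha (E_pi/2 D) f = -(15/13)cos x + (36/13)sin x - (1317/169)cos 2x + (592/169)sin 2x

g(x) = -(15/13)cos x + (36/13)sin x - (1317/169)cos 2x + (592/169)sin 2x


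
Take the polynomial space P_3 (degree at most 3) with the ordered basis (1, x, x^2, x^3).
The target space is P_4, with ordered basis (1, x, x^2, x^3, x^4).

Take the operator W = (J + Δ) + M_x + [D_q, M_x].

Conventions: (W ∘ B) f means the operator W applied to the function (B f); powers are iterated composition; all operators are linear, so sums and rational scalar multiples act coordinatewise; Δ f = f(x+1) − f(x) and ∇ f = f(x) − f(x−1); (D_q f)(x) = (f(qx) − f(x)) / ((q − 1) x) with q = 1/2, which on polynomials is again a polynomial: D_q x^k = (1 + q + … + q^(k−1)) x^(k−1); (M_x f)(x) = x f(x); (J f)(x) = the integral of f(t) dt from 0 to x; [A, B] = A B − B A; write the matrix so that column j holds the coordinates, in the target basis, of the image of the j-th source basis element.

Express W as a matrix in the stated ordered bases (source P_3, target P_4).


image of 1: 2x + 1
image of x: (3/2)x^2 + (1/2)x + 1
image of x^2: (4/3)x^3 + (1/4)x^2 + 2x + 1
image of x^3: (5/4)x^4 + (1/8)x^3 + 3x^2 + 3x + 1
each image's coordinates form column j of the matrix

the matrix is [[1, 1, 1, 1]; [2, 1/2, 2, 3]; [0, 3/2, 1/4, 3]; [0, 0, 4/3, 1/8]; [0, 0, 0, 5/4]] (rows listed top to bottom)


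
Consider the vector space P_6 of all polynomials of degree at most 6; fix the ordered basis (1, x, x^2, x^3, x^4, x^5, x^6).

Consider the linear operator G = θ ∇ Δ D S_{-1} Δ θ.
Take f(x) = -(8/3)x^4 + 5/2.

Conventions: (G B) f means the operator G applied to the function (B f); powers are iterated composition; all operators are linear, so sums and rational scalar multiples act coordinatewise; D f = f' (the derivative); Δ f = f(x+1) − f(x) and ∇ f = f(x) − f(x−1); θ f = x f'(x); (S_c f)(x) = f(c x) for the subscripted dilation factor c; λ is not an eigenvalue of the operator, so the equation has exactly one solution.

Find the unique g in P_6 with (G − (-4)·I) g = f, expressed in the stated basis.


write g with unknown coordinates in the stated basis and equate coefficients in (G − (-4)·I) g = f
solving from the highest basis element down gives g = -(2/3)x^4 + 5/8
check: G g = 0
so G g − (-4)·g = -(8/3)x^4 + 5/2 = f ✓

the result is g(x) = -(2/3)x^4 + 5/8


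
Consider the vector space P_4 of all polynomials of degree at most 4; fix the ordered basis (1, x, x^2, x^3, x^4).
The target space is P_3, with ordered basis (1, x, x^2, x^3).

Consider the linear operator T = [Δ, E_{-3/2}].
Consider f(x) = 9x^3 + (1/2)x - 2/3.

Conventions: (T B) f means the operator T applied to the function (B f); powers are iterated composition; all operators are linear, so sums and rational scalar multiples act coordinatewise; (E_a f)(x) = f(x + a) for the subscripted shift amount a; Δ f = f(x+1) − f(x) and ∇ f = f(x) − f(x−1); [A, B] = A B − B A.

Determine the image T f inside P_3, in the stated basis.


the image equals g(x) = 0

E_{-3/2} f = 9x^3 - (81/2)x^2 + (245/4)x - 763/24
Δ E_{-3/2} f = 27x^2 - 54x + 119/4
Δ f = 27x^2 + 27x + 19/2
E_{-3/2} Δ f = 27x^2 - 54x + 119/4
[Δ, E_{-3/2}] f = 0


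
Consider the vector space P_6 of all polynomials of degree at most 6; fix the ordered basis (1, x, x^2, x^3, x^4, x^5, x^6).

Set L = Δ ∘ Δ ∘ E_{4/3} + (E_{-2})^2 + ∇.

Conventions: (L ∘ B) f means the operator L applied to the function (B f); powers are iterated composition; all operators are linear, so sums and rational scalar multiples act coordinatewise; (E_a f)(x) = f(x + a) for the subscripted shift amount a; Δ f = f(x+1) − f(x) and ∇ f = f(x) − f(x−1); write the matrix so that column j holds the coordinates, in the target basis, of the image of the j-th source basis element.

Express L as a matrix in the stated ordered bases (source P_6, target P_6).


image of 1: 1
image of x: x - 3
image of x^2: x^2 - 6x + 17
image of x^3: x^3 - 9x^2 + 51x - 49
image of x^4: x^4 - 12x^3 + 102x^2 - 196x + 967/3
image of x^5: x^5 - 15x^4 + 170x^3 - 490x^2 + (4835/3)x - 20131/27
image of x^6: x^6 - 18x^5 + 255x^4 - 980x^3 + 4835x^2 - (40262/9)x + 139039/27
each image's coordinates form column j of the matrix

the matrix is [[1, -3, 17, -49, 967/3, -20131/27, 139039/27]; [0, 1, -6, 51, -196, 4835/3, -40262/9]; [0, 0, 1, -9, 102, -490, 4835]; [0, 0, 0, 1, -12, 170, -980]; [0, 0, 0, 0, 1, -15, 255]; [0, 0, 0, 0, 0, 1, -18]; [0, 0, 0, 0, 0, 0, 1]] (rows listed top to bottom)


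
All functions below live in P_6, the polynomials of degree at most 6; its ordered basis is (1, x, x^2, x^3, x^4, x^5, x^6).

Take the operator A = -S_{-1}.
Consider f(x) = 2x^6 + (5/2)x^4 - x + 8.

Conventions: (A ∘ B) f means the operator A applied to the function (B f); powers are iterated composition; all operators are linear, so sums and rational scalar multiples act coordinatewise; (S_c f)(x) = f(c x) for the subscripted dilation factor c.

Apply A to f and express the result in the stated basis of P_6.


S_{-1} f = 2x^6 + (5/2)x^4 + x + 8
(-S_{-1}) f = -2x^6 - (5/2)x^4 - x - 8

g(x) = -2x^6 - (5/2)x^4 - x - 8


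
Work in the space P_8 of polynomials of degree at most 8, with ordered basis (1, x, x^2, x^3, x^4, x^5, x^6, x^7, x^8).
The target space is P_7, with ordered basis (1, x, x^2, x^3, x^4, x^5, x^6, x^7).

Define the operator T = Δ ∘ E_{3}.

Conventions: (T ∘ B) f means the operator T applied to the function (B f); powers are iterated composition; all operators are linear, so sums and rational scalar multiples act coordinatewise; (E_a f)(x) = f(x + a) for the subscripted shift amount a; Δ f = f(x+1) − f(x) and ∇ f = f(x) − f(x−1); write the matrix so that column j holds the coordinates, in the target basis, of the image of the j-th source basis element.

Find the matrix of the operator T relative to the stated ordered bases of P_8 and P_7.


image of 1: 0
image of x: 1
image of x^2: 2x + 7
image of x^3: 3x^2 + 21x + 37
image of x^4: 4x^3 + 42x^2 + 148x + 175
image of x^5: 5x^4 + 70x^3 + 370x^2 + 875x + 781
image of x^6: 6x^5 + 105x^4 + 740x^3 + 2625x^2 + 4686x + 3367
image of x^7: 7x^6 + 147x^5 + 1295x^4 + 6125x^3 + 16401x^2 + 23569x + 14197
image of x^8: 8x^7 + 196x^6 + 2072x^5 + 12250x^4 + 43736x^3 + 94276x^2 + 113576x + 58975
each image's coordinates form column j of the matrix

the matrix is [[0, 1, 7, 37, 175, 781, 3367, 14197, 58975]; [0, 0, 2, 21, 148, 875, 4686, 23569, 113576]; [0, 0, 0, 3, 42, 370, 2625, 16401, 94276]; [0, 0, 0, 0, 4, 70, 740, 6125, 43736]; [0, 0, 0, 0, 0, 5, 105, 1295, 12250]; [0, 0, 0, 0, 0, 0, 6, 147, 2072]; [0, 0, 0, 0, 0, 0, 0, 7, 196]; [0, 0, 0, 0, 0, 0, 0, 0, 8]] (rows listed top to bottom)


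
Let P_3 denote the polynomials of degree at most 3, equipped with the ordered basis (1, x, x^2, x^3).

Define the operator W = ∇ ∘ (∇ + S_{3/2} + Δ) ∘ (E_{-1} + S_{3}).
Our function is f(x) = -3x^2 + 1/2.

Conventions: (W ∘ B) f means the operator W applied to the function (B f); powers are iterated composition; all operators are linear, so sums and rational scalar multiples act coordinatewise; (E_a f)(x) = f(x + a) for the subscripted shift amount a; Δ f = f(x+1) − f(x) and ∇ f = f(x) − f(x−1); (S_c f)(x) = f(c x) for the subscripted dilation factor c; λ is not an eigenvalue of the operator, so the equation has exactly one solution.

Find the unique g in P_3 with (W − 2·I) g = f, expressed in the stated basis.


write g with unknown coordinates in the stated basis and equate coefficients in (W − 2·I) g = f
solving from the highest basis element down gives g = (3/2)x^2 + (135/4)x + 895/8
check: W g = (135/2)x + 897/4
so W g − 2·g = -3x^2 + 1/2 = f ✓

the result is g(x) = (3/2)x^2 + (135/4)x + 895/8


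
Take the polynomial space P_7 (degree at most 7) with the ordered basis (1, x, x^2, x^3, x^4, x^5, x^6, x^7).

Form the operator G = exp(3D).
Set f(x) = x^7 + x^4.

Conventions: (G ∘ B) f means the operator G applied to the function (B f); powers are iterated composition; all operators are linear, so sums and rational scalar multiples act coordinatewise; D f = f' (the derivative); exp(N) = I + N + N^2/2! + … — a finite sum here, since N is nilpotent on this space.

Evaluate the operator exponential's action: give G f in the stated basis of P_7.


order-1 term: 21x^6 + 12x^3
order-2 term: 189x^5 + 54x^2
order-3 term: 945x^4 + 108x
order-4 term: 2835x^3 + 81
order-5 term: 5103x^2
order-6 term: 5103x
order-7 term: 2187
the series for exp(3D) f terminates at order 7
exp(3D) f = x^7 + 21x^6 + 189x^5 + 946x^4 + 2847x^3 + 5157x^2 + 5211x + 2268

the result is g(x) = x^7 + 21x^6 + 189x^5 + 946x^4 + 2847x^3 + 5157x^2 + 5211x + 2268


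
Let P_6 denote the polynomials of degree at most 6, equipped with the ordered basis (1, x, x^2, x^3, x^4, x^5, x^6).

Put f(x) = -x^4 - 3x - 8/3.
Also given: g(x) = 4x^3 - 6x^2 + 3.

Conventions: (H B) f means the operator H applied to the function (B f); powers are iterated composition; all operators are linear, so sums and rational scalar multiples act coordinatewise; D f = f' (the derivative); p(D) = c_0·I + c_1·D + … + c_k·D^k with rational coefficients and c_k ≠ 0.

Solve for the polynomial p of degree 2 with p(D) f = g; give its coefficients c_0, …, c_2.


c_0 = 0, c_1 = -1, c_2 = 1/2

D^0 f = -x^4 - 3x - 8/3
D^1 f = -4x^3 - 3
D^2 f = -12x^2
matching coefficients of g against c_0 f + c_1 Df + … from the top degree down determines the c_i
solution: c_0 = 0, c_1 = -1, c_2 = 1/2


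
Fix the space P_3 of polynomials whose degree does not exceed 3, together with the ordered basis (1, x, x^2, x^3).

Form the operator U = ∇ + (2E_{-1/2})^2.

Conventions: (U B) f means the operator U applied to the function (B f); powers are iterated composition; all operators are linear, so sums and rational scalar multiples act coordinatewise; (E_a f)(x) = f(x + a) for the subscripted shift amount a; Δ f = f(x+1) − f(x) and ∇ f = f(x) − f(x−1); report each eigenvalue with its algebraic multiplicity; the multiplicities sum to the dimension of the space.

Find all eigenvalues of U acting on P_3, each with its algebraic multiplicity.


image of 1: 4
image of x: 4x - 3
image of x^2: 4x^2 - 6x + 3
image of x^3: 4x^3 - 9x^2 + 9x - 3
the matrix is upper triangular; its diagonal is (4, 4, 4, 4)
for a triangular matrix the eigenvalues are the diagonal entries, with algebraic multiplicity their repetition count

λ = 4 (multiplicity 4)


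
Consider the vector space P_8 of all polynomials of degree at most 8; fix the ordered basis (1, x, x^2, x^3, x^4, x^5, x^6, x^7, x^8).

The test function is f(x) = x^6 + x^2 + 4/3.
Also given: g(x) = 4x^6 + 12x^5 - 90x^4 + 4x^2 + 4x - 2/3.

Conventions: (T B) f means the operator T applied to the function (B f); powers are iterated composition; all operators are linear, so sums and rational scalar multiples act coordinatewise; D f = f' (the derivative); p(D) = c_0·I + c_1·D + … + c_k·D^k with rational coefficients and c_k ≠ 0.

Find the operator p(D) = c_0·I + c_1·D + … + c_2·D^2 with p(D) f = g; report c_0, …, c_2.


D^0 f = x^6 + x^2 + 4/3
D^1 f = 6x^5 + 2x
D^2 f = 30x^4 + 2
matching coefficients of g against c_0 f + c_1 Df + … from the top degree down determines the c_i
solution: c_0 = 4, c_1 = 2, c_2 = -3

c_0 = 4, c_1 = 2, c_2 = -3


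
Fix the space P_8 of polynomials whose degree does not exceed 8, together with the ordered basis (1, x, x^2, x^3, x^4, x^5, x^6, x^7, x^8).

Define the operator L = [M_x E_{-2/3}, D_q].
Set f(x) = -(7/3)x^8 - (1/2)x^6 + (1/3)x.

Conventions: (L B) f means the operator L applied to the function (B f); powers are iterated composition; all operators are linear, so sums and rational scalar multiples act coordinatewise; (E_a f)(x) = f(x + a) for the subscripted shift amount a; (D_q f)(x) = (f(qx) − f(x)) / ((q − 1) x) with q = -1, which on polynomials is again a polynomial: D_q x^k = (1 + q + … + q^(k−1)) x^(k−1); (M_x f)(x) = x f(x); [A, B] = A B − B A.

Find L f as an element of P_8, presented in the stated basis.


g(x) = (7/3)x^8 + (1595/54)x^6 + (8650/243)x^4 + (15784/2187)x^2 + (1/3)x + 7030/19683

D_q f = 1/3
E_{-2/3} D_q f = 1/3
M_x E_{-2/3} D_q f = (1/3)x
E_{-2/3} f = -(7/3)x^8 + (112/9)x^7 - (1595/54)x^6 + (3298/81)x^5 - (8650/243)x^4 + (14704/729)x^3 - (15784/2187)x^2 + (11947/6561)x - 7030/19683
M_x E_{-2/3} f = -(7/3)x^9 + (112/9)x^8 - (1595/54)x^7 + (3298/81)x^6 - (8650/243)x^5 + (14704/729)x^4 - (15784/2187)x^3 + (11947/6561)x^2 - (7030/19683)x
D_q (M_x E_{-2/3}) f = -(7/3)x^8 - (1595/54)x^6 - (8650/243)x^4 - (15784/2187)x^2 - 7030/19683
[M_x E_{-2/3}, D_q] f = (7/3)x^8 + (1595/54)x^6 + (8650/243)x^4 + (15784/2187)x^2 + (1/3)x + 7030/19683


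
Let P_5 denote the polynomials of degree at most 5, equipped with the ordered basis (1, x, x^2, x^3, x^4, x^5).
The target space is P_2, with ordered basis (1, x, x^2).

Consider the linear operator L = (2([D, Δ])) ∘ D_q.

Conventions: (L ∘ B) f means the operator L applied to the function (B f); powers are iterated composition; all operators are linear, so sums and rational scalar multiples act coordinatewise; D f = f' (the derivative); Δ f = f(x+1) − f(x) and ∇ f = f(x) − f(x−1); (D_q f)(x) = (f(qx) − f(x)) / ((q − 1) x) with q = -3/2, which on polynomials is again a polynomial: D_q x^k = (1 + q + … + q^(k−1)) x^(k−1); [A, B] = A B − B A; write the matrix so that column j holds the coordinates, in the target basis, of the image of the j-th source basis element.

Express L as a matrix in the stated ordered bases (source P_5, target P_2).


the matrix is [[0, 0, 0, 0, 0, 0]; [0, 0, 0, 0, 0, 0]; [0, 0, 0, 0, 0, 0]] (rows listed top to bottom)

image of 1: 0
image of x: 0
image of x^2: 0
image of x^3: 0
image of x^4: 0
image of x^5: 0
each image's coordinates form column j of the matrix


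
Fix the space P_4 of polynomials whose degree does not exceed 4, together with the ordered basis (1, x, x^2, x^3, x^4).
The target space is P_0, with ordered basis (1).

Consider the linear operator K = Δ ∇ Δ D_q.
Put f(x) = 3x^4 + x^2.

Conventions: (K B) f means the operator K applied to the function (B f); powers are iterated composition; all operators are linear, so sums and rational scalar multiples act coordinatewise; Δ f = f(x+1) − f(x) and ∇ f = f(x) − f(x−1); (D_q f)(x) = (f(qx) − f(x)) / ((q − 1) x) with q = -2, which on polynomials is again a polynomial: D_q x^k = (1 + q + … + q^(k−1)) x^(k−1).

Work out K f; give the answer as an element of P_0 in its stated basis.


D_q f = -15x^3 - x
Δ D_q f = -45x^2 - 45x - 16
∇ Δ D_q f = -90x
Δ (∇ Δ D_q) f = -90

the image equals g(x) = -90


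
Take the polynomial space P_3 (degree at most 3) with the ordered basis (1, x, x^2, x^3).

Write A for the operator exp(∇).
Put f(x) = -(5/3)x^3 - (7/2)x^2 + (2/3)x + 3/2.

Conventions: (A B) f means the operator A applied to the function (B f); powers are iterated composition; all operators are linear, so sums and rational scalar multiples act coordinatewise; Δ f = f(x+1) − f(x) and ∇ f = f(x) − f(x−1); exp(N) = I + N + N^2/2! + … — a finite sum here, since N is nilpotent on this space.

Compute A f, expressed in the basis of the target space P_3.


order-1 term: -5x^2 - 2x + 5/2
order-2 term: -5x + 3/2
order-3 term: -5/3
the series for exp(∇) f terminates at order 3
exp(∇) f = -(5/3)x^3 - (17/2)x^2 - (19/3)x + 23/6

the image equals g(x) = -(5/3)x^3 - (17/2)x^2 - (19/3)x + 23/6


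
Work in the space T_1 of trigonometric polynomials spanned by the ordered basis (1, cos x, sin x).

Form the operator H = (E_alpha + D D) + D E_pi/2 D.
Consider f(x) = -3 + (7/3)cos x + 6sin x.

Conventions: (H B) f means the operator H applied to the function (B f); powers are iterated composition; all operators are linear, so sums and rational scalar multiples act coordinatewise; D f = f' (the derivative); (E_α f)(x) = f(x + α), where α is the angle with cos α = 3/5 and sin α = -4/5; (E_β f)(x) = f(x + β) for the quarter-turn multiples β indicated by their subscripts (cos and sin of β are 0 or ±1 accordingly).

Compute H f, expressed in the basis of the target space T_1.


E_alpha f = -3 - (17/5)cos x + (82/15)sin x
D f = 6cos x - (7/3)sin x
D D f = -(7/3)cos x - 6sin x
(E_alpha + D D) f = -3 - (86/15)cos x - (8/15)sin x
D f = 6cos x - (7/3)sin x
E_pi/2 D f = -(7/3)cos x - 6sin x
D E_pi/2 D f = -6cos x + (7/3)sin x
((E_alpha + D D) + D E_pi/2 D) f = -3 - (176/15)cos x + (9/5)sin x

the image equals g(x) = -3 - (176/15)cos x + (9/5)sin x


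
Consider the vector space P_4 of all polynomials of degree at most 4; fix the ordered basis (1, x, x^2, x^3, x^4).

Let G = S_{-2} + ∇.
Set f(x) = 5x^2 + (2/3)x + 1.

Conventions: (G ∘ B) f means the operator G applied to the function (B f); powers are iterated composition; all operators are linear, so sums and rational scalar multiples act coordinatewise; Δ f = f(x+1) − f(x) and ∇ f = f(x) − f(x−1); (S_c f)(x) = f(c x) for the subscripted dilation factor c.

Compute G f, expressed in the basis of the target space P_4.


the image equals g(x) = 20x^2 + (26/3)x - 10/3

S_{-2} f = 20x^2 - (4/3)x + 1
∇ f = 10x - 13/3
(S_{-2} + ∇) f = 20x^2 + (26/3)x - 10/3


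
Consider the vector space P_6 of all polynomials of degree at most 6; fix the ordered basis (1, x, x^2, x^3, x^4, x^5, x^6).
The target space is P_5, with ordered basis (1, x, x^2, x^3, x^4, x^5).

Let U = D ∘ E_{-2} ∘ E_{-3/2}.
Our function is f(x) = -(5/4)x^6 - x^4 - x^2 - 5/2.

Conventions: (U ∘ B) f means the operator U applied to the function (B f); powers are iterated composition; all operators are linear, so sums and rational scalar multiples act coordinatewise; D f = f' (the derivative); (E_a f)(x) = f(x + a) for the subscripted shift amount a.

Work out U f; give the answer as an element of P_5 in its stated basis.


g(x) = -(15/2)x^5 + (525/4)x^4 - (3691/4)x^3 + (26061/8)x^2 - (184843/32)x + 263529/64

E_{-3/2} f = -(5/4)x^6 + (45/4)x^5 - (691/16)x^4 + (723/8)x^3 - (7003/64)x^2 + (4701/64)x - 6157/256
E_{-2} E_{-3/2} f = -(5/4)x^6 + (105/4)x^5 - (3691/16)x^4 + (8687/8)x^3 - (184843/64)x^2 + (263529/64)x - 630437/256
D E_{-2} E_{-3/2} f = -(15/2)x^5 + (525/4)x^4 - (3691/4)x^3 + (26061/8)x^2 - (184843/32)x + 263529/64


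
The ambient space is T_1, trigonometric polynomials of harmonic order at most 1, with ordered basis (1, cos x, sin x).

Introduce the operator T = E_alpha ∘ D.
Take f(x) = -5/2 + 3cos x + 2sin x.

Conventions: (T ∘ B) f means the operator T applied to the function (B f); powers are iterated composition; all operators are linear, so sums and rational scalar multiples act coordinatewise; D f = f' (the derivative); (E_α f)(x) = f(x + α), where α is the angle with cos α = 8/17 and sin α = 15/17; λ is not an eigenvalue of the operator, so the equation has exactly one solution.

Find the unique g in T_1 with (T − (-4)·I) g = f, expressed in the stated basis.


write g with unknown coordinates in the stated basis and equate coefficients in (T − (-4)·I) g = f
solving from the highest basis element down gives g = -5/8 + (11/13)cos x + (10/13)sin x
check: T g = -(5/13)cos x - (14/13)sin x
so T g − (-4)·g = -5/2 + 3cos x + 2sin x = f ✓

the result is g(x) = -5/8 + (11/13)cos x + (10/13)sin x


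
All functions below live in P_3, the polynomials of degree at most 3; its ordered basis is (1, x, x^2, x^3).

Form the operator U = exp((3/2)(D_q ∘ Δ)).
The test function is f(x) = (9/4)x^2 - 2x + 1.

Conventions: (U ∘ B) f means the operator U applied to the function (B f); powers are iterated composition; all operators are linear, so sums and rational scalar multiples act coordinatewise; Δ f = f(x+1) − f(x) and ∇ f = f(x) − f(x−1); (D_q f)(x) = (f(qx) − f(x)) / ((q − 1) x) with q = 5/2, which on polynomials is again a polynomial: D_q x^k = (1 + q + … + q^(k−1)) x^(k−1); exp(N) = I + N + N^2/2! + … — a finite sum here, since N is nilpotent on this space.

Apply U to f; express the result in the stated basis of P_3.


order-1 term: 27/4
the series for exp((3/2)(D_q ∘ Δ)) f terminates at order 1
exp((3/2)(D_q ∘ Δ)) f = (9/4)x^2 - 2x + 31/4

the image equals g(x) = (9/4)x^2 - 2x + 31/4


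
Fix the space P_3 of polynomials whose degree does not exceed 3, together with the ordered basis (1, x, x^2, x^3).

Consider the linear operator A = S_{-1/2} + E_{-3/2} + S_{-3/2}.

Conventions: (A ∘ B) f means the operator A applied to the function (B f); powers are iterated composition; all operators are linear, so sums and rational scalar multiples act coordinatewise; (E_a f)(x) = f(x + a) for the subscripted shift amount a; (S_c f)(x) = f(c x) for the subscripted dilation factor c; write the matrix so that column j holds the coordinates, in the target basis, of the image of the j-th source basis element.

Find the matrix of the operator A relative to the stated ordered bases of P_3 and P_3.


image of 1: 3
image of x: -x - 3/2
image of x^2: (7/2)x^2 - 3x + 9/4
image of x^3: -(5/2)x^3 - (9/2)x^2 + (27/4)x - 27/8
each image's coordinates form column j of the matrix

the matrix is [[3, -3/2, 9/4, -27/8]; [0, -1, -3, 27/4]; [0, 0, 7/2, -9/2]; [0, 0, 0, -5/2]] (rows listed top to bottom)


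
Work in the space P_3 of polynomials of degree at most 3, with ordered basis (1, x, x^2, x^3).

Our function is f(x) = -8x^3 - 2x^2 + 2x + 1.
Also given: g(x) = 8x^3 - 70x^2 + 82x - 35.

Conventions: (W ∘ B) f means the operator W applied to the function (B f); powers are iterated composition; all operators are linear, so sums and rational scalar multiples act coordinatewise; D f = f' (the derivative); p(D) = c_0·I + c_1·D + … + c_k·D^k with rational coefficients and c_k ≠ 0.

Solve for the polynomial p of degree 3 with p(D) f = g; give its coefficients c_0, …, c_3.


D^0 f = -8x^3 - 2x^2 + 2x + 1
D^1 f = -24x^2 - 4x + 2
D^2 f = -48x - 4
D^3 f = -48
matching coefficients of g against c_0 f + c_1 Df + … from the top degree down determines the c_i
solution: c_0 = -1, c_1 = 3, c_2 = -2, c_3 = 1

c_0 = -1, c_1 = 3, c_2 = -2, c_3 = 1


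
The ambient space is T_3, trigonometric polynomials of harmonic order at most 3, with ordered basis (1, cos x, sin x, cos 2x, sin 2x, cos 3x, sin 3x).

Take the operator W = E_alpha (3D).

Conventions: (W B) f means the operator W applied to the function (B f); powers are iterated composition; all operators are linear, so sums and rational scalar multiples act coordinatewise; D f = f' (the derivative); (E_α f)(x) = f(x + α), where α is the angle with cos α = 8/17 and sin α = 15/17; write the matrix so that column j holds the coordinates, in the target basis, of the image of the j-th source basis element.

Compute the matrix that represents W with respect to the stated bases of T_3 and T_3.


the matrix is [[0, 0, 0, 0, 0, 0, 0]; [0, -45/17, 24/17, 0, 0, 0, 0]; [0, -24/17, -45/17, 0, 0, 0, 0]; [0, 0, 0, -1440/289, -966/289, 0, 0]; [0, 0, 0, 966/289, -1440/289, 0, 0]; [0, 0, 0, 0, 0, 4455/4913, -43992/4913]; [0, 0, 0, 0, 0, 43992/4913, 4455/4913]] (rows listed top to bottom)

image of 1: 0
image of cos x: -(45/17)cos x - (24/17)sin x
image of sin x: (24/17)cos x - (45/17)sin x
image of cos 2x: -(1440/289)cos 2x + (966/289)sin 2x
image of sin 2x: -(966/289)cos 2x - (1440/289)sin 2x
image of cos 3x: (4455/4913)cos 3x + (43992/4913)sin 3x
image of sin 3x: -(43992/4913)cos 3x + (4455/4913)sin 3x
each image's coordinates form column j of the matrix


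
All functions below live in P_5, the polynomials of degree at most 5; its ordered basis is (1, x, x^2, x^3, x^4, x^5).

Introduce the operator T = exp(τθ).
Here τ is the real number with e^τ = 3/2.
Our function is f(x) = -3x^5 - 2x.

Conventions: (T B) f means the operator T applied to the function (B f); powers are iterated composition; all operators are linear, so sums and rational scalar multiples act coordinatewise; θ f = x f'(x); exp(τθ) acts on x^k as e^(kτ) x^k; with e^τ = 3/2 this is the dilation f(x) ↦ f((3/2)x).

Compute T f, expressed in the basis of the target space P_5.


exp(τθ) x^k = e^(kτ) x^k; with e^τ = 3/2 this sends x^k to (3/2)^k x^k
x ↦ 3/2 x
x^5 ↦ 243/32 x^5
applying this coordinatewise to f: exp(τθ) f = -(729/32)x^5 - 3x

the image equals g(x) = -(729/32)x^5 - 3x


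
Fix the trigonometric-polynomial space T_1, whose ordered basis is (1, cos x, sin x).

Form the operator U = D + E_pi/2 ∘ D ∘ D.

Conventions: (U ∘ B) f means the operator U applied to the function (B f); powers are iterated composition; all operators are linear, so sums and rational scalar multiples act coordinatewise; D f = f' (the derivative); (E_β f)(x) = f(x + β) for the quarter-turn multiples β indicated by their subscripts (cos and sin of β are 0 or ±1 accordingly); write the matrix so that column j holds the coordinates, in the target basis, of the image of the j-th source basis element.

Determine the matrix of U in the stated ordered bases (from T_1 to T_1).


image of 1: 0
image of cos x: 0
image of sin x: 0
each image's coordinates form column j of the matrix

the matrix is [[0, 0, 0]; [0, 0, 0]; [0, 0, 0]] (rows listed top to bottom)


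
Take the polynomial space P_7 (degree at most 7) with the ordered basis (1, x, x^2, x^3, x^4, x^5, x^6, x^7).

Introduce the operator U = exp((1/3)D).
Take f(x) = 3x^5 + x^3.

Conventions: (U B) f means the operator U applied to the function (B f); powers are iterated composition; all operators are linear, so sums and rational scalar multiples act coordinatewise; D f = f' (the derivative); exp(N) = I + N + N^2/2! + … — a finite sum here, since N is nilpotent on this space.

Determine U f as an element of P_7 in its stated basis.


order-1 term: 5x^4 + x^2
order-2 term: (10/3)x^3 + (1/3)x
order-3 term: (10/9)x^2 + 1/27
order-4 term: (5/27)x
order-5 term: 1/81
the series for exp((1/3)D) f terminates at order 5
exp((1/3)D) f = 3x^5 + 5x^4 + (13/3)x^3 + (19/9)x^2 + (14/27)x + 4/81

the result is g(x) = 3x^5 + 5x^4 + (13/3)x^3 + (19/9)x^2 + (14/27)x + 4/81
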